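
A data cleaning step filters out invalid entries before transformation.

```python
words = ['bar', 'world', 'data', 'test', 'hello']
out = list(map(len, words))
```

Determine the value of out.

Step 1: Map len() to each word:
  'bar' -> 3
  'world' -> 5
  'data' -> 4
  'test' -> 4
  'hello' -> 5
Therefore out = [3, 5, 4, 4, 5].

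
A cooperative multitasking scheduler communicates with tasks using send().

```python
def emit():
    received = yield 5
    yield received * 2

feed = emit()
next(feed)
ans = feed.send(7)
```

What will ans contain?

Step 1: next(feed) advances to first yield, producing 5.
Step 2: send(7) resumes, received = 7.
Step 3: yield received * 2 = 7 * 2 = 14.
Therefore ans = 14.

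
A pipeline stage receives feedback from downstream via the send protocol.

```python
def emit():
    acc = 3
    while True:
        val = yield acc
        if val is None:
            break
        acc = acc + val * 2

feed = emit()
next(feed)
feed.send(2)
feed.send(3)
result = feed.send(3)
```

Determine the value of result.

Step 1: next() -> yield acc=3.
Step 2: send(2) -> val=2, acc = 3 + 2*2 = 7, yield 7.
Step 3: send(3) -> val=3, acc = 7 + 3*2 = 13, yield 13.
Step 4: send(3) -> val=3, acc = 13 + 3*2 = 19, yield 19.
Therefore result = 19.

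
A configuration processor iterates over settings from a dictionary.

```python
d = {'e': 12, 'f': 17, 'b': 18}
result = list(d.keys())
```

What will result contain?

Step 1: d.keys() returns the dictionary keys in insertion order.
Therefore result = ['e', 'f', 'b'].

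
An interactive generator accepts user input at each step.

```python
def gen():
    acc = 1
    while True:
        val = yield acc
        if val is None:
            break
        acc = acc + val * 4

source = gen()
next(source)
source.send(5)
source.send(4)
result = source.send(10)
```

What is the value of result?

Step 1: next() -> yield acc=1.
Step 2: send(5) -> val=5, acc = 1 + 5*4 = 21, yield 21.
Step 3: send(4) -> val=4, acc = 21 + 4*4 = 37, yield 37.
Step 4: send(10) -> val=10, acc = 37 + 10*4 = 77, yield 77.
Therefore result = 77.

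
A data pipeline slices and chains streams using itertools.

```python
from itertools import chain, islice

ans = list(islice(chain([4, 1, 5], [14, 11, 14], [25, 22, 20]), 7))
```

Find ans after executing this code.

Step 1: chain([4, 1, 5], [14, 11, 14], [25, 22, 20]) = [4, 1, 5, 14, 11, 14, 25, 22, 20].
Step 2: islice takes first 7 elements: [4, 1, 5, 14, 11, 14, 25].
Therefore ans = [4, 1, 5, 14, 11, 14, 25].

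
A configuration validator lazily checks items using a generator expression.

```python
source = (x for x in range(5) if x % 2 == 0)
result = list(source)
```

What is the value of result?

Step 1: Filter range(5) keeping only even values:
  x=0: even, included
  x=1: odd, excluded
  x=2: even, included
  x=3: odd, excluded
  x=4: even, included
Therefore result = [0, 2, 4].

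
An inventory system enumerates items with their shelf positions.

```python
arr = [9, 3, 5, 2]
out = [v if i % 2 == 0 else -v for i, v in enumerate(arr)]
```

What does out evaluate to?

Step 1: For each (i, v), keep v if i is even, negate if odd:
  i=0 (even): keep 9
  i=1 (odd): negate to -3
  i=2 (even): keep 5
  i=3 (odd): negate to -2
Therefore out = [9, -3, 5, -2].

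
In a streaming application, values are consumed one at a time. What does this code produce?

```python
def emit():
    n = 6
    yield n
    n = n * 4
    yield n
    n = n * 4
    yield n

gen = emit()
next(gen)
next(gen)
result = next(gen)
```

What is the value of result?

Step 1: Trace through generator execution:
  Yield 1: n starts at 6, yield 6
  Yield 2: n = 6 * 4 = 24, yield 24
  Yield 3: n = 24 * 4 = 96, yield 96
Step 2: First next() gets 6, second next() gets the second value, third next() yields 96.
Therefore result = 96.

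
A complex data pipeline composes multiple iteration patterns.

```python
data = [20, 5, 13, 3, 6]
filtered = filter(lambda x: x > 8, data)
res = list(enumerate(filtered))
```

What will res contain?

Step 1: Filter [20, 5, 13, 3, 6] for > 8: [20, 13].
Step 2: enumerate re-indexes from 0: [(0, 20), (1, 13)].
Therefore res = [(0, 20), (1, 13)].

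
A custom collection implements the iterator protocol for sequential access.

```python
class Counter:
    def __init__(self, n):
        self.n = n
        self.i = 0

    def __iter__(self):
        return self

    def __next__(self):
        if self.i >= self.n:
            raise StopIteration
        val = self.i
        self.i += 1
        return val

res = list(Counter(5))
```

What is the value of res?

Step 1: Counter(5) creates an iterator counting 0 to 4.
Step 2: list() consumes all values: [0, 1, 2, 3, 4].
Therefore res = [0, 1, 2, 3, 4].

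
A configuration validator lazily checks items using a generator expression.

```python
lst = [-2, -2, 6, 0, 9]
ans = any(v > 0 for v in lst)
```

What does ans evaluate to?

Step 1: Check v > 0 for each element in [-2, -2, 6, 0, 9]:
  -2 > 0: False
  -2 > 0: False
  6 > 0: True
  0 > 0: False
  9 > 0: True
Step 2: any() returns True.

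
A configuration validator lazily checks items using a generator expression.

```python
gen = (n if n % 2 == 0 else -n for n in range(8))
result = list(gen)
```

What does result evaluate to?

Step 1: For each n in range(8), yield n if even, else -n:
  n=0: even, yield 0
  n=1: odd, yield -1
  n=2: even, yield 2
  n=3: odd, yield -3
  n=4: even, yield 4
  n=5: odd, yield -5
  n=6: even, yield 6
  n=7: odd, yield -7
Therefore result = [0, -1, 2, -3, 4, -5, 6, -7].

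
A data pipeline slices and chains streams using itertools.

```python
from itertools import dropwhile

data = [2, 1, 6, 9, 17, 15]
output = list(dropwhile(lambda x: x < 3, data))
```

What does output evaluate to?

Step 1: dropwhile drops elements while < 3:
  2 < 3: dropped
  1 < 3: dropped
  6: kept (dropping stopped)
Step 2: Remaining elements kept regardless of condition.
Therefore output = [6, 9, 17, 15].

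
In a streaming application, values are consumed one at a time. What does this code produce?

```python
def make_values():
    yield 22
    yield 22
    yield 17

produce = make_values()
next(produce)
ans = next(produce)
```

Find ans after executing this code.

Step 1: make_values() creates a generator.
Step 2: next(produce) yields 22 (consumed and discarded).
Step 3: next(produce) yields 22, assigned to ans.
Therefore ans = 22.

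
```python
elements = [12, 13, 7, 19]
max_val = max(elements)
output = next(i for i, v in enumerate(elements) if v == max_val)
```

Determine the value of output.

Step 1: max([12, 13, 7, 19]) = 19.
Step 2: Find first index where value == 19:
  Index 0: 12 != 19
  Index 1: 13 != 19
  Index 2: 7 != 19
  Index 3: 19 == 19, found!
Therefore output = 3.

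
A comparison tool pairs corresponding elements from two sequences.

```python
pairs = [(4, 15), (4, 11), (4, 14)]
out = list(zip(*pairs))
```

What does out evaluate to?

Step 1: zip(*pairs) transposes: unzips [(4, 15), (4, 11), (4, 14)] into separate sequences.
Step 2: First elements: (4, 4, 4), second elements: (15, 11, 14).
Therefore out = [(4, 4, 4), (15, 11, 14)].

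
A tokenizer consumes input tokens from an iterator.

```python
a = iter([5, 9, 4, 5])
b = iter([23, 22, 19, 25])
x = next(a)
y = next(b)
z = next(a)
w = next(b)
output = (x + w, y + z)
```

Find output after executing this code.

Step 1: a iterates [5, 9, 4, 5], b iterates [23, 22, 19, 25].
Step 2: x = next(a) = 5, y = next(b) = 23.
Step 3: z = next(a) = 9, w = next(b) = 22.
Step 4: output = (5 + 22, 23 + 9) = (27, 32).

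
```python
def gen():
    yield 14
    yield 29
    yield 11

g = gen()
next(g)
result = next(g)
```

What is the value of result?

Step 1: gen() creates a generator.
Step 2: next(g) yields 14 (consumed and discarded).
Step 3: next(g) yields 29, assigned to result.
Therefore result = 29.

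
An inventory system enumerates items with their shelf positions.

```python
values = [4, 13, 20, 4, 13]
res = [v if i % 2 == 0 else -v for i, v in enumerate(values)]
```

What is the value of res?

Step 1: For each (i, v), keep v if i is even, negate if odd:
  i=0 (even): keep 4
  i=1 (odd): negate to -13
  i=2 (even): keep 20
  i=3 (odd): negate to -4
  i=4 (even): keep 13
Therefore res = [4, -13, 20, -4, 13].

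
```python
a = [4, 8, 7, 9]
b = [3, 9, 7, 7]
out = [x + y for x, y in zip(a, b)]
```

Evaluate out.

Step 1: Add corresponding elements:
  4 + 3 = 7
  8 + 9 = 17
  7 + 7 = 14
  9 + 7 = 16
Therefore out = [7, 17, 14, 16].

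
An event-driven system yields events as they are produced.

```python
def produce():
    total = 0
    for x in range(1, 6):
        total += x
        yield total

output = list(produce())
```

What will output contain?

Step 1: Generator accumulates running sum:
  x=1: total = 1, yield 1
  x=2: total = 3, yield 3
  x=3: total = 6, yield 6
  x=4: total = 10, yield 10
  x=5: total = 15, yield 15
Therefore output = [1, 3, 6, 10, 15].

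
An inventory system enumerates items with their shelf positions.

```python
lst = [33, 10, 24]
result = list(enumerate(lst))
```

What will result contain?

Step 1: enumerate pairs each element with its index:
  (0, 33)
  (1, 10)
  (2, 24)
Therefore result = [(0, 33), (1, 10), (2, 24)].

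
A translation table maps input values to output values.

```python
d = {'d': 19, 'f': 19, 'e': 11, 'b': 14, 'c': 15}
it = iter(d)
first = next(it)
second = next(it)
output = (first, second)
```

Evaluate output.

Step 1: iter(d) iterates over keys: ['d', 'f', 'e', 'b', 'c'].
Step 2: first = next(it) = 'd', second = next(it) = 'f'.
Therefore output = ('d', 'f').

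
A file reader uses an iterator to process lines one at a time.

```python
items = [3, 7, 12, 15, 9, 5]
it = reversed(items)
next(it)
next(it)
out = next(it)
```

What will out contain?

Step 1: reversed([3, 7, 12, 15, 9, 5]) gives iterator: [5, 9, 15, 12, 7, 3].
Step 2: First next() = 5, second next() = 9.
Step 3: Third next() = 15.
Therefore out = 15.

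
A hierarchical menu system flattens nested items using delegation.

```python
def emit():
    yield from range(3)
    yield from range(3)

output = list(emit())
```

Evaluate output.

Step 1: Trace yields in order:
  yield 0
  yield 1
  yield 2
  yield 0
  yield 1
  yield 2
Therefore output = [0, 1, 2, 0, 1, 2].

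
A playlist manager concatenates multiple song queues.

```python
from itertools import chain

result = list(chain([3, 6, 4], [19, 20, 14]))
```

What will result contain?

Step 1: chain() concatenates iterables: [3, 6, 4] + [19, 20, 14].
Therefore result = [3, 6, 4, 19, 20, 14].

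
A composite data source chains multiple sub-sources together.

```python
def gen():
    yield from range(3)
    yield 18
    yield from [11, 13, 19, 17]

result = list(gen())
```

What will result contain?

Step 1: Trace yields in order:
  yield 0
  yield 1
  yield 2
  yield 18
  yield 11
  yield 13
  yield 19
  yield 17
Therefore result = [0, 1, 2, 18, 11, 13, 19, 17].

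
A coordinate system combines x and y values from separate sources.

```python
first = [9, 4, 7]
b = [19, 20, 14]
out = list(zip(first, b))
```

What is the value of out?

Step 1: zip pairs elements at same index:
  Index 0: (9, 19)
  Index 1: (4, 20)
  Index 2: (7, 14)
Therefore out = [(9, 19), (4, 20), (7, 14)].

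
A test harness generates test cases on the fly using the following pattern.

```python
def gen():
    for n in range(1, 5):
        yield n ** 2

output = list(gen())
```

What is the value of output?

Step 1: For each n in range(1, 5), yield n**2:
  n=1: yield 1**2 = 1
  n=2: yield 2**2 = 4
  n=3: yield 3**2 = 9
  n=4: yield 4**2 = 16
Therefore output = [1, 4, 9, 16].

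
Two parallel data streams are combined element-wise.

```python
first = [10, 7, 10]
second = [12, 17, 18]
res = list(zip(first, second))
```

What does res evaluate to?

Step 1: zip pairs elements at same index:
  Index 0: (10, 12)
  Index 1: (7, 17)
  Index 2: (10, 18)
Therefore res = [(10, 12), (7, 17), (10, 18)].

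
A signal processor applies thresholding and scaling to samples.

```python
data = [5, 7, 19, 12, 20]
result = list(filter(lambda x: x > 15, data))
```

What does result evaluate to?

Step 1: Filter elements > 15:
  5: removed
  7: removed
  19: kept
  12: removed
  20: kept
Therefore result = [19, 20].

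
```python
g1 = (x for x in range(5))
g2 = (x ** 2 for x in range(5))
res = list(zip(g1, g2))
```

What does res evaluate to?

Step 1: g1 produces [0, 1, 2, 3, 4].
Step 2: g2 produces [0, 1, 4, 9, 16].
Step 3: zip pairs them: [(0, 0), (1, 1), (2, 4), (3, 9), (4, 16)].
Therefore res = [(0, 0), (1, 1), (2, 4), (3, 9), (4, 16)].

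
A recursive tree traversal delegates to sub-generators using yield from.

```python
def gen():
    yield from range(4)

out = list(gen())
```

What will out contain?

Step 1: yield from delegates to the iterable, yielding each element.
Step 2: Collected values: [0, 1, 2, 3].
Therefore out = [0, 1, 2, 3].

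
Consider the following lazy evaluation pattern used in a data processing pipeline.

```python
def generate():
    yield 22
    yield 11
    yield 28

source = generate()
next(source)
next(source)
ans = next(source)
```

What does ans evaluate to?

Step 1: generate() creates a generator.
Step 2: next(source) yields 22 (consumed and discarded).
Step 3: next(source) yields 11 (consumed and discarded).
Step 4: next(source) yields 28, assigned to ans.
Therefore ans = 28.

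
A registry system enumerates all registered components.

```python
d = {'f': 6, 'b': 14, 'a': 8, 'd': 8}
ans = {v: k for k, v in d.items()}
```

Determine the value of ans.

Step 1: Invert dict (swap keys and values):
  'f': 6 -> 6: 'f'
  'b': 14 -> 14: 'b'
  'a': 8 -> 8: 'a'
  'd': 8 -> 8: 'd'
Therefore ans = {6: 'f', 14: 'b', 8: 'd'}.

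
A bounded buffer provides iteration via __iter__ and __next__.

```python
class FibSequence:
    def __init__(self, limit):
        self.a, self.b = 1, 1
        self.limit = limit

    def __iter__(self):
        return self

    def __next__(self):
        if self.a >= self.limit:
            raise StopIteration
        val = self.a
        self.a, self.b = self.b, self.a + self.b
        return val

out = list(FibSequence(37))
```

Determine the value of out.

Step 1: Fibonacci-like sequence (a=1, b=1) until >= 37:
  Yield 1, then a,b = 1,2
  Yield 1, then a,b = 2,3
  Yield 2, then a,b = 3,5
  Yield 3, then a,b = 5,8
  Yield 5, then a,b = 8,13
  Yield 8, then a,b = 13,21
  Yield 13, then a,b = 21,34
  Yield 21, then a,b = 34,55
  Yield 34, then a,b = 55,89
Step 2: 55 >= 37, stop.
Therefore out = [1, 1, 2, 3, 5, 8, 13, 21, 34].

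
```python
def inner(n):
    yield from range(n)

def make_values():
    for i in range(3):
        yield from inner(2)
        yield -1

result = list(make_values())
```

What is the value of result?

Step 1: For each i in range(3):
  i=0: yield from inner(2) -> [0, 1], then yield -1
  i=1: yield from inner(2) -> [0, 1], then yield -1
  i=2: yield from inner(2) -> [0, 1], then yield -1
Therefore result = [0, 1, -1, 0, 1, -1, 0, 1, -1].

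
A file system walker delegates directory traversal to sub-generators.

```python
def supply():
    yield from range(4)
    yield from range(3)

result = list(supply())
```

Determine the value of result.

Step 1: Trace yields in order:
  yield 0
  yield 1
  yield 2
  yield 3
  yield 0
  yield 1
  yield 2
Therefore result = [0, 1, 2, 3, 0, 1, 2].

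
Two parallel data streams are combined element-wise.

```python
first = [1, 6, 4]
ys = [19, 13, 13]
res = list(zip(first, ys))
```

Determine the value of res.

Step 1: zip pairs elements at same index:
  Index 0: (1, 19)
  Index 1: (6, 13)
  Index 2: (4, 13)
Therefore res = [(1, 19), (6, 13), (4, 13)].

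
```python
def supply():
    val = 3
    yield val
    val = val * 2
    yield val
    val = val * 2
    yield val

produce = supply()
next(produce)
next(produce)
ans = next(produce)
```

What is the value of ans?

Step 1: Trace through generator execution:
  Yield 1: val starts at 3, yield 3
  Yield 2: val = 3 * 2 = 6, yield 6
  Yield 3: val = 6 * 2 = 12, yield 12
Step 2: First next() gets 3, second next() gets the second value, third next() yields 12.
Therefore ans = 12.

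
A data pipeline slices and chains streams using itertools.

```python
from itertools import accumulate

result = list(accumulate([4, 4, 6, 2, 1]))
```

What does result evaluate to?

Step 1: accumulate computes running sums:
  + 4 = 4
  + 4 = 8
  + 6 = 14
  + 2 = 16
  + 1 = 17
Therefore result = [4, 8, 14, 16, 17].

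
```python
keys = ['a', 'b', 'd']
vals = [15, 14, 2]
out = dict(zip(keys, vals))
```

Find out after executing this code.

Step 1: zip pairs keys with values:
  'a' -> 15
  'b' -> 14
  'd' -> 2
Therefore out = {'a': 15, 'b': 14, 'd': 2}.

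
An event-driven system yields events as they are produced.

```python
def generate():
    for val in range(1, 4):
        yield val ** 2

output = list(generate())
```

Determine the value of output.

Step 1: For each val in range(1, 4), yield val**2:
  val=1: yield 1**2 = 1
  val=2: yield 2**2 = 4
  val=3: yield 3**2 = 9
Therefore output = [1, 4, 9].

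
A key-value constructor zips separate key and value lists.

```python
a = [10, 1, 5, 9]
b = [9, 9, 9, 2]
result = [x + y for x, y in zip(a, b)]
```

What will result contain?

Step 1: Add corresponding elements:
  10 + 9 = 19
  1 + 9 = 10
  5 + 9 = 14
  9 + 2 = 11
Therefore result = [19, 10, 14, 11].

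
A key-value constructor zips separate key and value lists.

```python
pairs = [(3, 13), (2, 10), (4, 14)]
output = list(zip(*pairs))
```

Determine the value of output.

Step 1: zip(*pairs) transposes: unzips [(3, 13), (2, 10), (4, 14)] into separate sequences.
Step 2: First elements: (3, 2, 4), second elements: (13, 10, 14).
Therefore output = [(3, 2, 4), (13, 10, 14)].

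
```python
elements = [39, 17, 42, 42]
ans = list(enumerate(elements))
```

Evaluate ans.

Step 1: enumerate pairs each element with its index:
  (0, 39)
  (1, 17)
  (2, 42)
  (3, 42)
Therefore ans = [(0, 39), (1, 17), (2, 42), (3, 42)].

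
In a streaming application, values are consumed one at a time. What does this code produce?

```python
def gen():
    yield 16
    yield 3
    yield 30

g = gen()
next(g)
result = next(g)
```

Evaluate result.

Step 1: gen() creates a generator.
Step 2: next(g) yields 16 (consumed and discarded).
Step 3: next(g) yields 3, assigned to result.
Therefore result = 3.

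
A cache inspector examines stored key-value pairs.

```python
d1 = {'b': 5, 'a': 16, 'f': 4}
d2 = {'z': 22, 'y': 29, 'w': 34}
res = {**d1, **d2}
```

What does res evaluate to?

Step 1: Merge d1 and d2 (d2 values override on key conflicts).
Step 2: d1 has keys ['b', 'a', 'f'], d2 has keys ['z', 'y', 'w'].
Therefore res = {'b': 5, 'a': 16, 'f': 4, 'z': 22, 'y': 29, 'w': 34}.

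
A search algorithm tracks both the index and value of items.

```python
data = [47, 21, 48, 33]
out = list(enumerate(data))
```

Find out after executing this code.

Step 1: enumerate pairs each element with its index:
  (0, 47)
  (1, 21)
  (2, 48)
  (3, 33)
Therefore out = [(0, 47), (1, 21), (2, 48), (3, 33)].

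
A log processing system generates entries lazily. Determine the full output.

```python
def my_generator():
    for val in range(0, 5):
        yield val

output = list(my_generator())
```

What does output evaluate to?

Step 1: The generator yields each value from range(0, 5).
Step 2: list() consumes all yields: [0, 1, 2, 3, 4].
Therefore output = [0, 1, 2, 3, 4].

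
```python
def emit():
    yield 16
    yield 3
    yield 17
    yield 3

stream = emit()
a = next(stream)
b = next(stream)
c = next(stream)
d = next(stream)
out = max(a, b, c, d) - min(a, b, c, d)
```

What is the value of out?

Step 1: Create generator and consume all values:
  a = next(stream) = 16
  b = next(stream) = 3
  c = next(stream) = 17
  d = next(stream) = 3
Step 2: max = 17, min = 3, out = 17 - 3 = 14.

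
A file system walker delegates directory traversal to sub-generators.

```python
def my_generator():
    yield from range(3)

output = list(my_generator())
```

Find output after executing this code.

Step 1: yield from delegates to the iterable, yielding each element.
Step 2: Collected values: [0, 1, 2].
Therefore output = [0, 1, 2].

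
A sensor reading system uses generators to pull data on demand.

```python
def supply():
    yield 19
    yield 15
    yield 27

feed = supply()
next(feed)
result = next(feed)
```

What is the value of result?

Step 1: supply() creates a generator.
Step 2: next(feed) yields 19 (consumed and discarded).
Step 3: next(feed) yields 15, assigned to result.
Therefore result = 15.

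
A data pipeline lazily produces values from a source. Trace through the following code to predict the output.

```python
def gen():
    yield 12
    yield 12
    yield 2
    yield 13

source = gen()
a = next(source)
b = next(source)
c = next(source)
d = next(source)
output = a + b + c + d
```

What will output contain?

Step 1: Create generator and consume all values:
  a = next(source) = 12
  b = next(source) = 12
  c = next(source) = 2
  d = next(source) = 13
Step 2: output = 12 + 12 + 2 + 13 = 39.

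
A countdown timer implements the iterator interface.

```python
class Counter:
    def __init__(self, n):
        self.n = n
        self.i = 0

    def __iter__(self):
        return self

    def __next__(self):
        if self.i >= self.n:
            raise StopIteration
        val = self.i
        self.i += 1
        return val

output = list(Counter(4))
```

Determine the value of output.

Step 1: Counter(4) creates an iterator counting 0 to 3.
Step 2: list() consumes all values: [0, 1, 2, 3].
Therefore output = [0, 1, 2, 3].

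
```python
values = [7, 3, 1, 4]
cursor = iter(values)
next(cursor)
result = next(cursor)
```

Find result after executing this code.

Step 1: Create iterator over [7, 3, 1, 4].
Step 2: next() consumes 7.
Step 3: next() returns 3.
Therefore result = 3.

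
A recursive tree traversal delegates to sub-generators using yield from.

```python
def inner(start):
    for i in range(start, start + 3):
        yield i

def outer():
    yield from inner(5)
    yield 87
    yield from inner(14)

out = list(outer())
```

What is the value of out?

Step 1: outer() delegates to inner(5):
  yield 5
  yield 6
  yield 7
Step 2: yield 87
Step 3: Delegates to inner(14):
  yield 14
  yield 15
  yield 16
Therefore out = [5, 6, 7, 87, 14, 15, 16].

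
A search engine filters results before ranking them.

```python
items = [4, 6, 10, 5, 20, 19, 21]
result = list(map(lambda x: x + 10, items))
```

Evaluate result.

Step 1: Apply lambda x: x + 10 to each element:
  4 -> 14
  6 -> 16
  10 -> 20
  5 -> 15
  20 -> 30
  19 -> 29
  21 -> 31
Therefore result = [14, 16, 20, 15, 30, 29, 31].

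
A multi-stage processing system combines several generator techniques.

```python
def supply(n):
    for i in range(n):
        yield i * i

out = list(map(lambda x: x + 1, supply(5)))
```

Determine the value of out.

Step 1: supply(5) yields squares: [0, 1, 4, 9, 16].
Step 2: map adds 1 to each: [1, 2, 5, 10, 17].
Therefore out = [1, 2, 5, 10, 17].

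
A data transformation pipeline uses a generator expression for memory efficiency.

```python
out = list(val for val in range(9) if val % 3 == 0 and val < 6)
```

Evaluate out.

Step 1: Filter range(9) where val % 3 == 0 and val < 6:
  val=0: both conditions met, included
  val=1: excluded (1 % 3 != 0)
  val=2: excluded (2 % 3 != 0)
  val=3: both conditions met, included
  val=4: excluded (4 % 3 != 0)
  val=5: excluded (5 % 3 != 0)
  val=6: excluded (6 >= 6)
  val=7: excluded (7 % 3 != 0, 7 >= 6)
  val=8: excluded (8 % 3 != 0, 8 >= 6)
Therefore out = [0, 3].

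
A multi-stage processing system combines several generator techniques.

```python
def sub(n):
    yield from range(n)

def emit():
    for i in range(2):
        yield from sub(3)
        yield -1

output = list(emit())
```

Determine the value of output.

Step 1: For each i in range(2):
  i=0: yield from sub(3) -> [0, 1, 2], then yield -1
  i=1: yield from sub(3) -> [0, 1, 2], then yield -1
Therefore output = [0, 1, 2, -1, 0, 1, 2, -1].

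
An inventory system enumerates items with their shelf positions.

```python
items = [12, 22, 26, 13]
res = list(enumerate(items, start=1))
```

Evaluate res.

Step 1: enumerate with start=1:
  (1, 12)
  (2, 22)
  (3, 26)
  (4, 13)
Therefore res = [(1, 12), (2, 22), (3, 26), (4, 13)].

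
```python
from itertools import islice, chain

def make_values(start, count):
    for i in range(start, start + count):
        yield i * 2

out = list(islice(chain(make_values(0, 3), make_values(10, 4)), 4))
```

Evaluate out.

Step 1: make_values(0, 3) yields [0, 2, 4].
Step 2: make_values(10, 4) yields [20, 22, 24, 26].
Step 3: chain concatenates: [0, 2, 4, 20, 22, 24, 26].
Step 4: islice takes first 4: [0, 2, 4, 20].
Therefore out = [0, 2, 4, 20].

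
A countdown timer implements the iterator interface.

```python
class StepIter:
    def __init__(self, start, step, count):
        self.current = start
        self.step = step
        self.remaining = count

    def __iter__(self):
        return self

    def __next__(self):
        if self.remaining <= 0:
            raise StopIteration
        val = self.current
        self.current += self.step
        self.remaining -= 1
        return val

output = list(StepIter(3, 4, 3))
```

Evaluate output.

Step 1: StepIter starts at 3, increments by 4, for 3 steps:
  Yield 3, then current += 4
  Yield 7, then current += 4
  Yield 11, then current += 4
Therefore output = [3, 7, 11].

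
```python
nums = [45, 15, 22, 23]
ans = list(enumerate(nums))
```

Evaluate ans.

Step 1: enumerate pairs each element with its index:
  (0, 45)
  (1, 15)
  (2, 22)
  (3, 23)
Therefore ans = [(0, 45), (1, 15), (2, 22), (3, 23)].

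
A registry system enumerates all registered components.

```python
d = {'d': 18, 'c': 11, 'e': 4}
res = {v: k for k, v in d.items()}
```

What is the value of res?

Step 1: Invert dict (swap keys and values):
  'd': 18 -> 18: 'd'
  'c': 11 -> 11: 'c'
  'e': 4 -> 4: 'e'
Therefore res = {18: 'd', 11: 'c', 4: 'e'}.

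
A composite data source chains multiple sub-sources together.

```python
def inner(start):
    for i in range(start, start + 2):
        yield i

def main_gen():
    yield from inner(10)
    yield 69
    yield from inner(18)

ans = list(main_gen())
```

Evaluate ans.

Step 1: main_gen() delegates to inner(10):
  yield 10
  yield 11
Step 2: yield 69
Step 3: Delegates to inner(18):
  yield 18
  yield 19
Therefore ans = [10, 11, 69, 18, 19].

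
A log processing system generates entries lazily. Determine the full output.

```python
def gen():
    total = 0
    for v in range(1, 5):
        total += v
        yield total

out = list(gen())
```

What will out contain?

Step 1: Generator accumulates running sum:
  v=1: total = 1, yield 1
  v=2: total = 3, yield 3
  v=3: total = 6, yield 6
  v=4: total = 10, yield 10
Therefore out = [1, 3, 6, 10].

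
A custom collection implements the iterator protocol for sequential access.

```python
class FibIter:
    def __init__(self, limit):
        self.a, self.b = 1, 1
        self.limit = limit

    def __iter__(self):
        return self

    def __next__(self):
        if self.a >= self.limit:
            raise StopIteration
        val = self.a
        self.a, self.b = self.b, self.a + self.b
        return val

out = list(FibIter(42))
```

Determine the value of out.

Step 1: Fibonacci-like sequence (a=1, b=1) until >= 42:
  Yield 1, then a,b = 1,2
  Yield 1, then a,b = 2,3
  Yield 2, then a,b = 3,5
  Yield 3, then a,b = 5,8
  Yield 5, then a,b = 8,13
  Yield 8, then a,b = 13,21
  Yield 13, then a,b = 21,34
  Yield 21, then a,b = 34,55
  Yield 34, then a,b = 55,89
Step 2: 55 >= 42, stop.
Therefore out = [1, 1, 2, 3, 5, 8, 13, 21, 34].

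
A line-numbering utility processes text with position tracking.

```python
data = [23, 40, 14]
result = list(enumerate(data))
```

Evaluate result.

Step 1: enumerate pairs each element with its index:
  (0, 23)
  (1, 40)
  (2, 14)
Therefore result = [(0, 23), (1, 40), (2, 14)].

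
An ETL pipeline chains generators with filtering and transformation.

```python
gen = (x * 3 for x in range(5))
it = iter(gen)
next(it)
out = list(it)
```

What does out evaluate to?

Step 1: Generator produces [0, 3, 6, 9, 12].
Step 2: next(it) consumes first element (0).
Step 3: list(it) collects remaining: [3, 6, 9, 12].
Therefore out = [3, 6, 9, 12].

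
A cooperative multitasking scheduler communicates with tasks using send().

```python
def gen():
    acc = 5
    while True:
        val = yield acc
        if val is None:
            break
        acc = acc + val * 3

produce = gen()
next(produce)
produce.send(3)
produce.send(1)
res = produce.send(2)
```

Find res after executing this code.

Step 1: next() -> yield acc=5.
Step 2: send(3) -> val=3, acc = 5 + 3*3 = 14, yield 14.
Step 3: send(1) -> val=1, acc = 14 + 1*3 = 17, yield 17.
Step 4: send(2) -> val=2, acc = 17 + 2*3 = 23, yield 23.
Therefore res = 23.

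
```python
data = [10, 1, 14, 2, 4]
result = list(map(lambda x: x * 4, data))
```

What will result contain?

Step 1: Apply lambda x: x * 4 to each element:
  10 -> 40
  1 -> 4
  14 -> 56
  2 -> 8
  4 -> 16
Therefore result = [40, 4, 56, 8, 16].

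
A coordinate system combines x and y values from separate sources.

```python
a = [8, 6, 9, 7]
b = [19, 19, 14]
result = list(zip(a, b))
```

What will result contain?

Step 1: zip stops at shortest (len(a)=4, len(b)=3):
  Index 0: (8, 19)
  Index 1: (6, 19)
  Index 2: (9, 14)
Step 2: Last element of a (7) has no pair, dropped.
Therefore result = [(8, 19), (6, 19), (9, 14)].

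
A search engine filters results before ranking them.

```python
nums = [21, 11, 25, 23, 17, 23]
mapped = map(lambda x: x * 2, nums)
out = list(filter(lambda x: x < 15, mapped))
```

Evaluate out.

Step 1: Map x * 2:
  21 -> 42
  11 -> 22
  25 -> 50
  23 -> 46
  17 -> 34
  23 -> 46
Step 2: Filter for < 15:
  42: removed
  22: removed
  50: removed
  46: removed
  34: removed
  46: removed
Therefore out = [].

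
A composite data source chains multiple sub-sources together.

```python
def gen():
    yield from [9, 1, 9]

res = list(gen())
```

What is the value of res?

Step 1: yield from delegates to the iterable, yielding each element.
Step 2: Collected values: [9, 1, 9].
Therefore res = [9, 1, 9].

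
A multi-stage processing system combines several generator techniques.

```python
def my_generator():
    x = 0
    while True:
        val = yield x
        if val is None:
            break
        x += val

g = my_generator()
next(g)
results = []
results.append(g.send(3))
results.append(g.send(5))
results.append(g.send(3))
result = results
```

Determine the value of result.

Step 1: next(g) -> yield 0.
Step 2: send(3) -> x = 3, yield 3.
Step 3: send(5) -> x = 8, yield 8.
Step 4: send(3) -> x = 11, yield 11.
Therefore result = [3, 8, 11].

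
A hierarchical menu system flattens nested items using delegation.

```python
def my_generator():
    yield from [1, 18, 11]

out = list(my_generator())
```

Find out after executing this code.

Step 1: yield from delegates to the iterable, yielding each element.
Step 2: Collected values: [1, 18, 11].
Therefore out = [1, 18, 11].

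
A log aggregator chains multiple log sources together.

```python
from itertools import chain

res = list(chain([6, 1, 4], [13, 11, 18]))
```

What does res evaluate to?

Step 1: chain() concatenates iterables: [6, 1, 4] + [13, 11, 18].
Therefore res = [6, 1, 4, 13, 11, 18].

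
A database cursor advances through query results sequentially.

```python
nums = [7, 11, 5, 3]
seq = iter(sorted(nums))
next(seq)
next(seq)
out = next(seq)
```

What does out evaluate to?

Step 1: sorted([7, 11, 5, 3]) = [3, 5, 7, 11].
Step 2: Create iterator and skip 2 elements.
Step 3: next() returns 7.
Therefore out = 7.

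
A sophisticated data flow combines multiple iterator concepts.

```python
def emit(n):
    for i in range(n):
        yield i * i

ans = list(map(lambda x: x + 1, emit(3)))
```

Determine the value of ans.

Step 1: emit(3) yields squares: [0, 1, 4].
Step 2: map adds 1 to each: [1, 2, 5].
Therefore ans = [1, 2, 5].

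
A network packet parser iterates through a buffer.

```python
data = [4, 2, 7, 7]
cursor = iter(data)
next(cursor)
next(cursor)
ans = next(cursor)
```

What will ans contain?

Step 1: Create iterator over [4, 2, 7, 7].
Step 2: next() consumes 4.
Step 3: next() consumes 2.
Step 4: next() returns 7.
Therefore ans = 7.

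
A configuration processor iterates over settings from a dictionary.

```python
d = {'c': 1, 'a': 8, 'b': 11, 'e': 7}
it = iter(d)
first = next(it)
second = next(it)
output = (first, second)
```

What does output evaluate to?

Step 1: iter(d) iterates over keys: ['c', 'a', 'b', 'e'].
Step 2: first = next(it) = 'c', second = next(it) = 'a'.
Therefore output = ('c', 'a').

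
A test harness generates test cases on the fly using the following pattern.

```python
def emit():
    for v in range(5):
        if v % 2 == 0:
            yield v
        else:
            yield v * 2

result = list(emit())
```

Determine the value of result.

Step 1: For each v in range(5), yield v if even, else v*2:
  v=0 (even): yield 0
  v=1 (odd): yield 1*2 = 2
  v=2 (even): yield 2
  v=3 (odd): yield 3*2 = 6
  v=4 (even): yield 4
Therefore result = [0, 2, 2, 6, 4].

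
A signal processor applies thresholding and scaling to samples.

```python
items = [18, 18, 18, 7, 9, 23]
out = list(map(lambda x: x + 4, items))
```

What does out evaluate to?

Step 1: Apply lambda x: x + 4 to each element:
  18 -> 22
  18 -> 22
  18 -> 22
  7 -> 11
  9 -> 13
  23 -> 27
Therefore out = [22, 22, 22, 11, 13, 27].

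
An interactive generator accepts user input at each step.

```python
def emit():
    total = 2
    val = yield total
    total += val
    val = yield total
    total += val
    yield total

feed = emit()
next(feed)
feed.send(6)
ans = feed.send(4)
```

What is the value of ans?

Step 1: next() -> yield total=2.
Step 2: send(6) -> val=6, total = 2+6 = 8, yield 8.
Step 3: send(4) -> val=4, total = 8+4 = 12, yield 12.
Therefore ans = 12.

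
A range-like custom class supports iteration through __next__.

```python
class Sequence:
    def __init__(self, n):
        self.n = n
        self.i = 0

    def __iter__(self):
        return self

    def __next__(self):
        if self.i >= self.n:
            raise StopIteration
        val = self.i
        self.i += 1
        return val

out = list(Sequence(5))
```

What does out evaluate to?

Step 1: Sequence(5) creates an iterator counting 0 to 4.
Step 2: list() consumes all values: [0, 1, 2, 3, 4].
Therefore out = [0, 1, 2, 3, 4].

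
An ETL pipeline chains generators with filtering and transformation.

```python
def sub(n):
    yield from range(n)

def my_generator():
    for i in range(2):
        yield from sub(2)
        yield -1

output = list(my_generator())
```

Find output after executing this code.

Step 1: For each i in range(2):
  i=0: yield from sub(2) -> [0, 1], then yield -1
  i=1: yield from sub(2) -> [0, 1], then yield -1
Therefore output = [0, 1, -1, 0, 1, -1].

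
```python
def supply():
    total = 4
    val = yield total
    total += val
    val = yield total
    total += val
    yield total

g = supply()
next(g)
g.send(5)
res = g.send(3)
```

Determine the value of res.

Step 1: next() -> yield total=4.
Step 2: send(5) -> val=5, total = 4+5 = 9, yield 9.
Step 3: send(3) -> val=3, total = 9+3 = 12, yield 12.
Therefore res = 12.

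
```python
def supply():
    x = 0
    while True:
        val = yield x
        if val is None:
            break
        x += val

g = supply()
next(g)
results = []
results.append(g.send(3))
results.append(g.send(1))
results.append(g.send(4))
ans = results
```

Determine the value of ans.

Step 1: next(g) -> yield 0.
Step 2: send(3) -> x = 3, yield 3.
Step 3: send(1) -> x = 4, yield 4.
Step 4: send(4) -> x = 8, yield 8.
Therefore ans = [3, 4, 8].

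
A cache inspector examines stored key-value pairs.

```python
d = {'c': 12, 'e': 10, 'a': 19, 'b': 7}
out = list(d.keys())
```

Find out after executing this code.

Step 1: d.keys() returns the dictionary keys in insertion order.
Therefore out = ['c', 'e', 'a', 'b'].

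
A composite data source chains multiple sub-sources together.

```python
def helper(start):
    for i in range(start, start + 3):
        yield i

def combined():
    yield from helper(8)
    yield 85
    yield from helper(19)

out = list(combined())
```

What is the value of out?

Step 1: combined() delegates to helper(8):
  yield 8
  yield 9
  yield 10
Step 2: yield 85
Step 3: Delegates to helper(19):
  yield 19
  yield 20
  yield 21
Therefore out = [8, 9, 10, 85, 19, 20, 21].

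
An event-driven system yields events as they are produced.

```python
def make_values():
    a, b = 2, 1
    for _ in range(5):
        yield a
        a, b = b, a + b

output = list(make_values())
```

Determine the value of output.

Step 1: Fibonacci-like sequence starting with a=2, b=1:
  Iteration 1: yield a=2, then a,b = 1,3
  Iteration 2: yield a=1, then a,b = 3,4
  Iteration 3: yield a=3, then a,b = 4,7
  Iteration 4: yield a=4, then a,b = 7,11
  Iteration 5: yield a=7, then a,b = 11,18
Therefore output = [2, 1, 3, 4, 7].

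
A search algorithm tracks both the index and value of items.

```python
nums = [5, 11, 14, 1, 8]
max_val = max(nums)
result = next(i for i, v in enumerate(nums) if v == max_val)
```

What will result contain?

Step 1: max([5, 11, 14, 1, 8]) = 14.
Step 2: Find first index where value == 14:
  Index 0: 5 != 14
  Index 1: 11 != 14
  Index 2: 14 == 14, found!
Therefore result = 2.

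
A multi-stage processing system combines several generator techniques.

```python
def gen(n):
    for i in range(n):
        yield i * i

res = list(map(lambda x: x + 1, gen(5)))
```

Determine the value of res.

Step 1: gen(5) yields squares: [0, 1, 4, 9, 16].
Step 2: map adds 1 to each: [1, 2, 5, 10, 17].
Therefore res = [1, 2, 5, 10, 17].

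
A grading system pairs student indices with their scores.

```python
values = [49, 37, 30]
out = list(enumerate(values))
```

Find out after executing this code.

Step 1: enumerate pairs each element with its index:
  (0, 49)
  (1, 37)
  (2, 30)
Therefore out = [(0, 49), (1, 37), (2, 30)].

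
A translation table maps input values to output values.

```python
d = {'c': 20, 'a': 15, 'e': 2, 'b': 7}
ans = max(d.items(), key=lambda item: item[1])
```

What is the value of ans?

Step 1: Find item with maximum value:
  ('c', 20)
  ('a', 15)
  ('e', 2)
  ('b', 7)
Step 2: Maximum value is 20 at key 'c'.
Therefore ans = ('c', 20).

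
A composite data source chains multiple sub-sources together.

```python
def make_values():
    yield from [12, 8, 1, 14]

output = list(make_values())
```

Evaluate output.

Step 1: yield from delegates to the iterable, yielding each element.
Step 2: Collected values: [12, 8, 1, 14].
Therefore output = [12, 8, 1, 14].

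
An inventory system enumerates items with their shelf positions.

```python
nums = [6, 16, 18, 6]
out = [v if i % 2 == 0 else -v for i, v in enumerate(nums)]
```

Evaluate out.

Step 1: For each (i, v), keep v if i is even, negate if odd:
  i=0 (even): keep 6
  i=1 (odd): negate to -16
  i=2 (even): keep 18
  i=3 (odd): negate to -6
Therefore out = [6, -16, 18, -6].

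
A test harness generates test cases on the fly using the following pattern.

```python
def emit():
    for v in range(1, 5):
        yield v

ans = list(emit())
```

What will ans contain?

Step 1: The generator yields each value from range(1, 5).
Step 2: list() consumes all yields: [1, 2, 3, 4].
Therefore ans = [1, 2, 3, 4].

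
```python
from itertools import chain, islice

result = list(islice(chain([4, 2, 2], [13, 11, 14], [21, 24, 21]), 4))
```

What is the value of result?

Step 1: chain([4, 2, 2], [13, 11, 14], [21, 24, 21]) = [4, 2, 2, 13, 11, 14, 21, 24, 21].
Step 2: islice takes first 4 elements: [4, 2, 2, 13].
Therefore result = [4, 2, 2, 13].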